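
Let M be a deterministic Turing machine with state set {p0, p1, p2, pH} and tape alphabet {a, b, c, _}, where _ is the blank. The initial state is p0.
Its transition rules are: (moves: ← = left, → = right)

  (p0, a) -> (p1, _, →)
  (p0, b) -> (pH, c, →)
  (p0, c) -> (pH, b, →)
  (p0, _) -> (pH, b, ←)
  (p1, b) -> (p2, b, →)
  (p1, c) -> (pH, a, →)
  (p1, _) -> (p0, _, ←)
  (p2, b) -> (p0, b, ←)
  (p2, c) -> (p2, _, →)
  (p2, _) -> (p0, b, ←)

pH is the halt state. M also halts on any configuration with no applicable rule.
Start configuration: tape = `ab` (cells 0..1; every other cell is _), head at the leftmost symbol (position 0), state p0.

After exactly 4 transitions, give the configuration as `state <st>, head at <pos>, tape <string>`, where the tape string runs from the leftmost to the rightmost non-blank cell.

p0 | [a]b_   read a → write _, move →, go to p1
p1 | _[b]_   read b → write b, move →, go to p2
p2 | _b[_]   read _ → write b, move ←, go to p0
p0 | _[b]b   read b → write c, move →, go to pH
pH | _c[b]
After 4 steps: state pH, head at 2, tape cb.

state pH, head at 2, tape cb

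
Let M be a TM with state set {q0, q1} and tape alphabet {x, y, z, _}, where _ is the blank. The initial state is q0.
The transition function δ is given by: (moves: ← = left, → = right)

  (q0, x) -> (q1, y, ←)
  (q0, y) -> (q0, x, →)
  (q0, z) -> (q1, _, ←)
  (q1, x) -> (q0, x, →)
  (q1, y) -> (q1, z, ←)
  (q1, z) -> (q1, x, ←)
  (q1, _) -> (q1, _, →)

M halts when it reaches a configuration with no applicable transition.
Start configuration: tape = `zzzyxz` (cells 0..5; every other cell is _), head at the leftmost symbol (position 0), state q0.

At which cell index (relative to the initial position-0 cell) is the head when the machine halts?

q0 | _[z]zzyxz   read z → write _, move ←, go to q1
q1 | [_]_zzyxz   read _ → write _, move →, go to q1
q1 | _[_]zzyxz   read _ → write _, move →, go to q1
q1 | __[z]zyxz   read z → write x, move ←, go to q1
q1 | _[_]xzyxz   read _ → write _, move →, go to q1
q1 | __[x]zyxz   read x → write x, move →, go to q0
q0 | __x[z]yxz   read z → write _, move ←, go to q1
q1 | __[x]_yxz   read x → write x, move →, go to q0
q0 | __x[_]yxz
At halt the head is at cell 2.

2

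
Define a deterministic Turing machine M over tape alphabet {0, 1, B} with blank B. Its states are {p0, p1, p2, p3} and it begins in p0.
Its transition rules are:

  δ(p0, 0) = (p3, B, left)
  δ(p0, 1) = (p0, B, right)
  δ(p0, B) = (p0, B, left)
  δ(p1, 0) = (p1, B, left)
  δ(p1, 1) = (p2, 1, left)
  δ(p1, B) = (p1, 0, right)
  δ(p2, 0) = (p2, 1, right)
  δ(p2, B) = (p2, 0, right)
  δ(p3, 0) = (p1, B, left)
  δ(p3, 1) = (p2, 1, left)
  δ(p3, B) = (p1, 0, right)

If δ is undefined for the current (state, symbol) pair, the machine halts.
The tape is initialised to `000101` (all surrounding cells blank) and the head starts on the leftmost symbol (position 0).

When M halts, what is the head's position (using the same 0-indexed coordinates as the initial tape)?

state=p0 head=0 tape=BBB[0]00101   (p0,0)→(p3,B,left)
state=p3 head=-1 tape=BB[B]B00101   (p3,B)→(p1,0,right)
state=p1 head=0 tape=BB0[B]00101   (p1,B)→(p1,0,right)
state=p1 head=1 tape=BB00[0]0101   (p1,0)→(p1,B,left)
state=p1 head=0 tape=BB0[0]B0101   (p1,0)→(p1,B,left)
state=p1 head=-1 tape=BB[0]BB0101   (p1,0)→(p1,B,left)
state=p1 head=-2 tape=B[B]BBB0101   (p1,B)→(p1,0,right)
state=p1 head=-1 tape=B0[B]BB0101   (p1,B)→(p1,0,right)
state=p1 head=0 tape=B00[B]B0101   (p1,B)→(p1,0,right)
state=p1 head=1 tape=B000[B]0101   (p1,B)→(p1,0,right)
state=p1 head=2 tape=B0000[0]101   (p1,0)→(p1,B,left)
state=p1 head=1 tape=B000[0]B101   (p1,0)→(p1,B,left)
state=p1 head=0 tape=B00[0]BB101   (p1,0)→(p1,B,left)
state=p1 head=-1 tape=B0[0]BBB101   (p1,0)→(p1,B,left)
state=p1 head=-2 tape=B[0]BBBB101   (p1,0)→(p1,B,left)
state=p1 head=-3 tape=[B]BBBBB101   (p1,B)→(p1,0,right)
state=p1 head=-2 tape=0[B]BBBB101   (p1,B)→(p1,0,right)
state=p1 head=-1 tape=00[B]BBB101   (p1,B)→(p1,0,right)
state=p1 head=0 tape=000[B]BB101   (p1,B)→(p1,0,right)
state=p1 head=1 tape=0000[B]B101   (p1,B)→(p1,0,right)
state=p1 head=2 tape=00000[B]101   (p1,B)→(p1,0,right)
state=p1 head=3 tape=000000[1]01   (p1,1)→(p2,1,left)
state=p2 head=2 tape=00000[0]101   (p2,0)→(p2,1,right)
state=p2 head=3 tape=000001[1]01
At halt the head is at cell 3.

3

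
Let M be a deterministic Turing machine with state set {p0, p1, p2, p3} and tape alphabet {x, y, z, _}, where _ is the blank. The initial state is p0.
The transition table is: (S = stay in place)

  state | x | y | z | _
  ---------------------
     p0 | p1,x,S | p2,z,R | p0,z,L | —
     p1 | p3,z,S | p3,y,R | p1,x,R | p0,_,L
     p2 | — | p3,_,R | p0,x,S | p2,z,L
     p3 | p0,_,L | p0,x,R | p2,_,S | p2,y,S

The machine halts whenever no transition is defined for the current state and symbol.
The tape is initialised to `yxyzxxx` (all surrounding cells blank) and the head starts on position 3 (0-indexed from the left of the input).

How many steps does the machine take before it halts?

state=p0 head=3 tape=yxy[z]xxx   (p0,z)→(p0,z,L)
state=p0 head=2 tape=yx[y]zxxx   (p0,y)→(p2,z,R)
state=p2 head=3 tape=yxz[z]xxx   (p2,z)→(p0,x,S)
state=p0 head=3 tape=yxz[x]xxx   (p0,x)→(p1,x,S)
state=p1 head=3 tape=yxz[x]xxx   (p1,x)→(p3,z,S)
state=p3 head=3 tape=yxz[z]xxx   (p3,z)→(p2,_,S)
state=p2 head=3 tape=yxz[_]xxx   (p2,_)→(p2,z,L)
state=p2 head=2 tape=yx[z]zxxx   (p2,z)→(p0,x,S)
state=p0 head=2 tape=yx[x]zxxx   (p0,x)→(p1,x,S)
state=p1 head=2 tape=yx[x]zxxx   (p1,x)→(p3,z,S)
state=p3 head=2 tape=yx[z]zxxx   (p3,z)→(p2,_,S)
state=p2 head=2 tape=yx[_]zxxx   (p2,_)→(p2,z,L)
state=p2 head=1 tape=y[x]zzxxx
M halts after 12 transitions.

12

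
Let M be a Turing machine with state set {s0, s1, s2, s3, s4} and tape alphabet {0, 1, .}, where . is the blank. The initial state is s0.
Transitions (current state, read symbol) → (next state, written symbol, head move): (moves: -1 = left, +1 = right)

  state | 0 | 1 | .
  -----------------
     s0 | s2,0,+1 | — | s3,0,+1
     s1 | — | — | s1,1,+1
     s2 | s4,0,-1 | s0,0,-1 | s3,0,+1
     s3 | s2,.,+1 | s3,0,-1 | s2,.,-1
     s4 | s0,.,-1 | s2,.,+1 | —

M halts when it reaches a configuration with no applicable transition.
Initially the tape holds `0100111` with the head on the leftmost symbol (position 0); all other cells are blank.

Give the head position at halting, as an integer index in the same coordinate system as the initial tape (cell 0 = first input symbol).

-2

s0 | ..[0]100111   read 0 → write 0, move +1, go to s2
s2 | ..0[1]00111   read 1 → write 0, move -1, go to s0
s0 | ..[0]000111   read 0 → write 0, move +1, go to s2
s2 | ..0[0]00111   read 0 → write 0, move -1, go to s4
s4 | ..[0]000111   read 0 → write ., move -1, go to s0
s0 | .[.].000111   read . → write 0, move +1, go to s3
s3 | .0[.]000111   read . → write ., move -1, go to s2
s2 | .[0].000111   read 0 → write 0, move -1, go to s4
s4 | [.]0.000111
At halt the head is at cell -2.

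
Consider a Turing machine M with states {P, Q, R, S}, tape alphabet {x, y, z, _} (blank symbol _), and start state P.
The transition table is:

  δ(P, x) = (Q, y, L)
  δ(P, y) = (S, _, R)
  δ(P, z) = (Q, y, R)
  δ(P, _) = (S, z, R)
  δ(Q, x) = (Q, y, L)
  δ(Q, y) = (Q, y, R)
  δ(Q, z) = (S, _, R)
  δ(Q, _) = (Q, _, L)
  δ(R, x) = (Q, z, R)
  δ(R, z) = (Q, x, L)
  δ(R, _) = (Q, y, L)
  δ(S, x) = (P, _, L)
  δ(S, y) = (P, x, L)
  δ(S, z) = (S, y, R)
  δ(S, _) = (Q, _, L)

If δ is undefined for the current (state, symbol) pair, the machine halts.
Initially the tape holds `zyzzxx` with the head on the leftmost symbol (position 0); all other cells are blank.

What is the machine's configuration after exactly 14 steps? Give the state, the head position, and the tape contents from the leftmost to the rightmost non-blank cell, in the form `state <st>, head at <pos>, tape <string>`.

P | [z]yzzxx   read z → write y, move R, go to Q
Q | y[y]zzxx   read y → write y, move R, go to Q
Q | yy[z]zxx   read z → write _, move R, go to S
S | yy_[z]xx   read z → write y, move R, go to S
S | yy_y[x]x   read x → write _, move L, go to P
P | yy_[y]_x   read y → write _, move R, go to S
S | yy__[_]x   read _ → write _, move L, go to Q
Q | yy_[_]_x   read _ → write _, move L, go to Q
Q | yy[_]__x   read _ → write _, move L, go to Q
Q | y[y]___x   read y → write y, move R, go to Q
Q | yy[_]__x   read _ → write _, move L, go to Q
Q | y[y]___x   read y → write y, move R, go to Q
Q | yy[_]__x   read _ → write _, move L, go to Q
Q | y[y]___x   read y → write y, move R, go to Q
Q | yy[_]__x
After 14 steps: state Q, head at 2, tape yy___x.

state Q, head at 2, tape yy___x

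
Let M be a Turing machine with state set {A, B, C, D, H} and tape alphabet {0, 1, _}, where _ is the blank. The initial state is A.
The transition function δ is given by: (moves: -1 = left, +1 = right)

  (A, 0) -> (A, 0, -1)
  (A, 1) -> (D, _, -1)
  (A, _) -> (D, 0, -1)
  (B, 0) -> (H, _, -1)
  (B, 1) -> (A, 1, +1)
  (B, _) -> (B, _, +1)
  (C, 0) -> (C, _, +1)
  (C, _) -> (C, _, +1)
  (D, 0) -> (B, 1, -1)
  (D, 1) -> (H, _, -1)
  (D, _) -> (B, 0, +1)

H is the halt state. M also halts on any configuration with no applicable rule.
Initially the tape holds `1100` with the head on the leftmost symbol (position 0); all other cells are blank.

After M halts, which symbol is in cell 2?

A | _[1]100   read 1 → write _, move -1, go to D
D | [_]_100   read _ → write 0, move +1, go to B
B | 0[_]100   read _ → write _, move +1, go to B
B | 0_[1]00   read 1 → write 1, move +1, go to A
A | 0_1[0]0   read 0 → write 0, move -1, go to A
A | 0_[1]00   read 1 → write _, move -1, go to D
D | 0[_]_00   read _ → write 0, move +1, go to B
B | 00[_]00   read _ → write _, move +1, go to B
B | 00_[0]0   read 0 → write _, move -1, go to H
H | 00[_]_0
Cell 2 holds _ when M halts.

_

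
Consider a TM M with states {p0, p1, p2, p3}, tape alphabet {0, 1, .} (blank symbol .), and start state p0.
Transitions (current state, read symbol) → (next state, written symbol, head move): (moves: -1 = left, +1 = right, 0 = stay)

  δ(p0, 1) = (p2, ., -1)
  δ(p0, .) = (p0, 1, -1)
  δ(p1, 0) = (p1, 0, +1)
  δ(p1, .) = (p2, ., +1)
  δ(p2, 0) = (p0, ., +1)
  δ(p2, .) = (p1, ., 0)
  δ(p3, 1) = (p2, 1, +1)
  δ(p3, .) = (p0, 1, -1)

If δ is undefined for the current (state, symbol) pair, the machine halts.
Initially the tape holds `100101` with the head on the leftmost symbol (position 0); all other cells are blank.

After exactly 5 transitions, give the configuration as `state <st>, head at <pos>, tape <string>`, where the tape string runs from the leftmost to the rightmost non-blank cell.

state=p0 head=0 tape=.[1]00101   (p0,1)→(p2,.,-1)
state=p2 head=-1 tape=[.].00101   (p2,.)→(p1,.,0)
state=p1 head=-1 tape=[.].00101   (p1,.)→(p2,.,+1)
state=p2 head=0 tape=.[.]00101   (p2,.)→(p1,.,0)
state=p1 head=0 tape=.[.]00101   (p1,.)→(p2,.,+1)
state=p2 head=1 tape=..[0]0101
After 5 steps: state p2, head at 1, tape 00101.

state p2, head at 1, tape 00101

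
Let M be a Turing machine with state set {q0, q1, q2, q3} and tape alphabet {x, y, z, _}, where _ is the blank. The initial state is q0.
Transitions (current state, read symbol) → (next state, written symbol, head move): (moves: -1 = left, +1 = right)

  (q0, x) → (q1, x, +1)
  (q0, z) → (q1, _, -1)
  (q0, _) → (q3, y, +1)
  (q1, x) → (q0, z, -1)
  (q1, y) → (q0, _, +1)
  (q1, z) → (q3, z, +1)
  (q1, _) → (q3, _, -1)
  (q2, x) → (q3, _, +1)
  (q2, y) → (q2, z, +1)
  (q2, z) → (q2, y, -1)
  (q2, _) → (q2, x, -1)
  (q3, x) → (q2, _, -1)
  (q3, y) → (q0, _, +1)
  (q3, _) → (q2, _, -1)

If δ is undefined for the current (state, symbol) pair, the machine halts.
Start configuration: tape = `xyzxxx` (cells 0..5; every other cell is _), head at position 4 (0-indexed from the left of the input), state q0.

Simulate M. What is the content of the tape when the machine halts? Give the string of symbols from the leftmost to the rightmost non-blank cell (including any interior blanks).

yx_xyx

state=q0 head=4 tape=xyzx[x]x__   (q0,x)→(q1,x,+1)
state=q1 head=5 tape=xyzxx[x]__   (q1,x)→(q0,z,-1)
state=q0 head=4 tape=xyzx[x]z__   (q0,x)→(q1,x,+1)
state=q1 head=5 tape=xyzxx[z]__   (q1,z)→(q3,z,+1)
state=q3 head=6 tape=xyzxxz[_]_   (q3,_)→(q2,_,-1)
state=q2 head=5 tape=xyzxx[z]__   (q2,z)→(q2,y,-1)
state=q2 head=4 tape=xyzx[x]y__   (q2,x)→(q3,_,+1)
state=q3 head=5 tape=xyzx_[y]__   (q3,y)→(q0,_,+1)
state=q0 head=6 tape=xyzx__[_]_   (q0,_)→(q3,y,+1)
state=q3 head=7 tape=xyzx__y[_]   (q3,_)→(q2,_,-1)
state=q2 head=6 tape=xyzx__[y]_   (q2,y)→(q2,z,+1)
state=q2 head=7 tape=xyzx__z[_]   (q2,_)→(q2,x,-1)
state=q2 head=6 tape=xyzx__[z]x   (q2,z)→(q2,y,-1)
state=q2 head=5 tape=xyzx_[_]yx   (q2,_)→(q2,x,-1)
state=q2 head=4 tape=xyzx[_]xyx   (q2,_)→(q2,x,-1)
state=q2 head=3 tape=xyz[x]xxyx   (q2,x)→(q3,_,+1)
state=q3 head=4 tape=xyz_[x]xyx   (q3,x)→(q2,_,-1)
state=q2 head=3 tape=xyz[_]_xyx   (q2,_)→(q2,x,-1)
state=q2 head=2 tape=xy[z]x_xyx   (q2,z)→(q2,y,-1)
state=q2 head=1 tape=x[y]yx_xyx   (q2,y)→(q2,z,+1)
state=q2 head=2 tape=xz[y]x_xyx   (q2,y)→(q2,z,+1)
state=q2 head=3 tape=xzz[x]_xyx   (q2,x)→(q3,_,+1)
state=q3 head=4 tape=xzz_[_]xyx   (q3,_)→(q2,_,-1)
state=q2 head=3 tape=xzz[_]_xyx   (q2,_)→(q2,x,-1)
state=q2 head=2 tape=xz[z]x_xyx   (q2,z)→(q2,y,-1)
state=q2 head=1 tape=x[z]yx_xyx   (q2,z)→(q2,y,-1)
state=q2 head=0 tape=[x]yyx_xyx   (q2,x)→(q3,_,+1)
state=q3 head=1 tape=_[y]yx_xyx   (q3,y)→(q0,_,+1)
state=q0 head=2 tape=__[y]x_xyx
The non-blank tape span at halt is yx_xyx.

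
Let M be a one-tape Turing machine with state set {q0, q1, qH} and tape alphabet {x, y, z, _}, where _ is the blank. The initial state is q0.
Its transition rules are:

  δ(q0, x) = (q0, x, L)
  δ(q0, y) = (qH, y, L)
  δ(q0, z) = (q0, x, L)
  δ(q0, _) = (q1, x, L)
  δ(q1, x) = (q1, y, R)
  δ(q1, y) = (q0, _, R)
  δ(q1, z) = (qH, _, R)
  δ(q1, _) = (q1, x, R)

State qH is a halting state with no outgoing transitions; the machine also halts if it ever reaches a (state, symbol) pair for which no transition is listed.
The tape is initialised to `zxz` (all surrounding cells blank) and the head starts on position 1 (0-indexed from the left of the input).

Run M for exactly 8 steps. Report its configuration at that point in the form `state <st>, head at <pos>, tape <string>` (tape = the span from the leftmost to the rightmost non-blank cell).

state qH, head at 3, tape xyyy

q0 | __z[x]z_   read x → write x, move L, go to q0
q0 | __[z]xz_   read z → write x, move L, go to q0
q0 | _[_]xxz_   read _ → write x, move L, go to q1
q1 | [_]xxxz_   read _ → write x, move R, go to q1
q1 | x[x]xxz_   read x → write y, move R, go to q1
q1 | xy[x]xz_   read x → write y, move R, go to q1
q1 | xyy[x]z_   read x → write y, move R, go to q1
q1 | xyyy[z]_   read z → write _, move R, go to qH
qH | xyyy_[_]
After 8 steps: state qH, head at 3, tape xyyy.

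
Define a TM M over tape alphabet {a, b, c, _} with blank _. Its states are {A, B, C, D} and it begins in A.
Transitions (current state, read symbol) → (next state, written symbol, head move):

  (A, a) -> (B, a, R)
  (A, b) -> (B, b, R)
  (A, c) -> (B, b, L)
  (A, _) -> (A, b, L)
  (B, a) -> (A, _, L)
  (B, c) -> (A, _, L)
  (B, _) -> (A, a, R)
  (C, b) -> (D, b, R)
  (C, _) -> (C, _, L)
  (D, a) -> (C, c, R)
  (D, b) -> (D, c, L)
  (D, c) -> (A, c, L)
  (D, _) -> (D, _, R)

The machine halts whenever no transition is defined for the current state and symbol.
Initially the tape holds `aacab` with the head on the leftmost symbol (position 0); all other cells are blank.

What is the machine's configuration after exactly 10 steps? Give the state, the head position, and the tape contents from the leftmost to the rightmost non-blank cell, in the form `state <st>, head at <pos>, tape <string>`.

state A, head at 2, tape aab_b

A | [a]acab   read a → write a, move R, go to B
B | a[a]cab   read a → write _, move L, go to A
A | [a]_cab   read a → write a, move R, go to B
B | a[_]cab   read _ → write a, move R, go to A
A | aa[c]ab   read c → write b, move L, go to B
B | a[a]bab   read a → write _, move L, go to A
A | [a]_bab   read a → write a, move R, go to B
B | a[_]bab   read _ → write a, move R, go to A
A | aa[b]ab   read b → write b, move R, go to B
B | aab[a]b   read a → write _, move L, go to A
A | aa[b]_b
After 10 steps: state A, head at 2, tape aab_b.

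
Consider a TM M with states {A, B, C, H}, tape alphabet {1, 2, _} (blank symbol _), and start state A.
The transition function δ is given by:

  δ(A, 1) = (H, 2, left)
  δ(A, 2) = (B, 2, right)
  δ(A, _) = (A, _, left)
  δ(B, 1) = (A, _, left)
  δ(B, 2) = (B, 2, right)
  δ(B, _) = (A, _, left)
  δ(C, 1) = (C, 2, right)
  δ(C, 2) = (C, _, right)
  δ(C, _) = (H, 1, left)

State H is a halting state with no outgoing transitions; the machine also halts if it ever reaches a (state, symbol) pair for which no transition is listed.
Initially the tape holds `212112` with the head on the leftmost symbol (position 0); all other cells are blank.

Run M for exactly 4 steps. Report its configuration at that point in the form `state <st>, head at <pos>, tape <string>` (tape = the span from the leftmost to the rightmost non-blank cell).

state A, head at 0, tape 2_2112

A | [2]12112   read 2 → write 2, move right, go to B
B | 2[1]2112   read 1 → write _, move left, go to A
A | [2]_2112   read 2 → write 2, move right, go to B
B | 2[_]2112   read _ → write _, move left, go to A
A | [2]_2112
After 4 steps: state A, head at 0, tape 2_2112.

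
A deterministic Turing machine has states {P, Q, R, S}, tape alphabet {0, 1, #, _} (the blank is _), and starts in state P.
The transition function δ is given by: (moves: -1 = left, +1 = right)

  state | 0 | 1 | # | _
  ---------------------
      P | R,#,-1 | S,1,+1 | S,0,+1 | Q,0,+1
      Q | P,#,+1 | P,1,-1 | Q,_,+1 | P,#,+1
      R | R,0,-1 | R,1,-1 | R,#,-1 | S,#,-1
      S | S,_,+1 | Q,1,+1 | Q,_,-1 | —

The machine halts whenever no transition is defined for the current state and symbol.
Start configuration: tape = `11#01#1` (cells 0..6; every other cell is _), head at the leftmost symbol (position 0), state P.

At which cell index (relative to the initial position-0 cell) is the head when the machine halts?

7

P | [1]1#01#1_   read 1 → write 1, move +1, go to S
S | 1[1]#01#1_   read 1 → write 1, move +1, go to Q
Q | 11[#]01#1_   read # → write _, move +1, go to Q
Q | 11_[0]1#1_   read 0 → write #, move +1, go to P
P | 11_#[1]#1_   read 1 → write 1, move +1, go to S
S | 11_#1[#]1_   read # → write _, move -1, go to Q
Q | 11_#[1]_1_   read 1 → write 1, move -1, go to P
P | 11_[#]1_1_   read # → write 0, move +1, go to S
S | 11_0[1]_1_   read 1 → write 1, move +1, go to Q
Q | 11_01[_]1_   read _ → write #, move +1, go to P
P | 11_01#[1]_   read 1 → write 1, move +1, go to S
S | 11_01#1[_]
At halt the head is at cell 7.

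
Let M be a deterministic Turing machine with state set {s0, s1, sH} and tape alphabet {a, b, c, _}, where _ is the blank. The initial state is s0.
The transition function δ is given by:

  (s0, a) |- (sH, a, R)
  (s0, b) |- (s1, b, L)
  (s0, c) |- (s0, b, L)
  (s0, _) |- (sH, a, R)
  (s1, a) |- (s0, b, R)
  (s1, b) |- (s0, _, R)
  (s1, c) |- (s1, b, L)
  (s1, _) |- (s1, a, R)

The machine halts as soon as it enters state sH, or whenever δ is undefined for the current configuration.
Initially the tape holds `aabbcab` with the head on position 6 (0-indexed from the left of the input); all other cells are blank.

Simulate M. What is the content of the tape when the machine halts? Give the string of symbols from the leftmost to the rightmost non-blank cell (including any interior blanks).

aabbca_a

s0 | aabbca[b]__   read b → write b, move L, go to s1
s1 | aabbc[a]b__   read a → write b, move R, go to s0
s0 | aabbcb[b]__   read b → write b, move L, go to s1
s1 | aabbc[b]b__   read b → write _, move R, go to s0
s0 | aabbc_[b]__   read b → write b, move L, go to s1
s1 | aabbc[_]b__   read _ → write a, move R, go to s1
s1 | aabbca[b]__   read b → write _, move R, go to s0
s0 | aabbca_[_]_   read _ → write a, move R, go to sH
sH | aabbca_a[_]
The non-blank tape span at halt is aabbca_a.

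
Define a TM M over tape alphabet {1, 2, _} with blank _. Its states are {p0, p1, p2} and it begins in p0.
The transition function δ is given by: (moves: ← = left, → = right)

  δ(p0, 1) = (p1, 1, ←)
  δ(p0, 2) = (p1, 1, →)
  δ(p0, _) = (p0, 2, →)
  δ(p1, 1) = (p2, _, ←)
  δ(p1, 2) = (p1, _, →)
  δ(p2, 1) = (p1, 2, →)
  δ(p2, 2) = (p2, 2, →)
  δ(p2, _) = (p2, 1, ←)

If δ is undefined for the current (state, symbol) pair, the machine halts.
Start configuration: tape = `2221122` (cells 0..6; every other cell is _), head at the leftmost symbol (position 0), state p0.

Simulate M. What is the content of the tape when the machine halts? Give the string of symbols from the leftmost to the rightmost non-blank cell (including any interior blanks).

222_122

state=p0 head=0 tape=[2]221122   (p0,2)→(p1,1,→)
state=p1 head=1 tape=1[2]21122   (p1,2)→(p1,_,→)
state=p1 head=2 tape=1_[2]1122   (p1,2)→(p1,_,→)
state=p1 head=3 tape=1__[1]122   (p1,1)→(p2,_,←)
state=p2 head=2 tape=1_[_]_122   (p2,_)→(p2,1,←)
state=p2 head=1 tape=1[_]1_122   (p2,_)→(p2,1,←)
state=p2 head=0 tape=[1]11_122   (p2,1)→(p1,2,→)
state=p1 head=1 tape=2[1]1_122   (p1,1)→(p2,_,←)
state=p2 head=0 tape=[2]_1_122   (p2,2)→(p2,2,→)
state=p2 head=1 tape=2[_]1_122   (p2,_)→(p2,1,←)
state=p2 head=0 tape=[2]11_122   (p2,2)→(p2,2,→)
state=p2 head=1 tape=2[1]1_122   (p2,1)→(p1,2,→)
state=p1 head=2 tape=22[1]_122   (p1,1)→(p2,_,←)
state=p2 head=1 tape=2[2]__122   (p2,2)→(p2,2,→)
state=p2 head=2 tape=22[_]_122   (p2,_)→(p2,1,←)
state=p2 head=1 tape=2[2]1_122   (p2,2)→(p2,2,→)
state=p2 head=2 tape=22[1]_122   (p2,1)→(p1,2,→)
state=p1 head=3 tape=222[_]122
The non-blank tape span at halt is 222_122.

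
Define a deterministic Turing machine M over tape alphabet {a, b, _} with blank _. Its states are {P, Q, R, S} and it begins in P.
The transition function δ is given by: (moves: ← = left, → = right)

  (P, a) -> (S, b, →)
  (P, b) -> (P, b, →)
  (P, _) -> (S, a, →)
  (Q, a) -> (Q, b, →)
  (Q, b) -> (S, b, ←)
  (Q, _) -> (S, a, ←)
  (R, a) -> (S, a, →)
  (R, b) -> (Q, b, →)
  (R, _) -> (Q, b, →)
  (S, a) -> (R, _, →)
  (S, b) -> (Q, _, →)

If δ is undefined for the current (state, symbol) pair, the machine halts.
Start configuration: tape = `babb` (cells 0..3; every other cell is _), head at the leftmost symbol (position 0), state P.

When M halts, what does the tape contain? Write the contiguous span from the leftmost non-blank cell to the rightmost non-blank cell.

bb_b

state=P head=0 tape=[b]abb   (P,b)→(P,b,→)
state=P head=1 tape=b[a]bb   (P,a)→(S,b,→)
state=S head=2 tape=bb[b]b   (S,b)→(Q,_,→)
state=Q head=3 tape=bb_[b]   (Q,b)→(S,b,←)
state=S head=2 tape=bb[_]b
The non-blank tape span at halt is bb_b.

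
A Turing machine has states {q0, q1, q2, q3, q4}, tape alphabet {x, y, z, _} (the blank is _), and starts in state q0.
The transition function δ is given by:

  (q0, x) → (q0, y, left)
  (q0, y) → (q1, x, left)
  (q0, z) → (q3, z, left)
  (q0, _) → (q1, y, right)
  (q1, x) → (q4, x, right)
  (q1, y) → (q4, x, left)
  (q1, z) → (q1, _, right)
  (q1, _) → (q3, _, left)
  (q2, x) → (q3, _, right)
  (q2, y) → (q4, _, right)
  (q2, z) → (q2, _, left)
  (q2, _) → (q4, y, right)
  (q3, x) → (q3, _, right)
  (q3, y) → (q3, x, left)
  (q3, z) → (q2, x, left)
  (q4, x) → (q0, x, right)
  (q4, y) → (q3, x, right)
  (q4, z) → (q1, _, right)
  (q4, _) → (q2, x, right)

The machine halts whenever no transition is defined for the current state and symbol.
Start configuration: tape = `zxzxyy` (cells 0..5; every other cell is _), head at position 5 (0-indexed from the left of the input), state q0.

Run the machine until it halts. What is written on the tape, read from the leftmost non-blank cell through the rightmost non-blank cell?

x__xy

state=q0 head=5 tape=zxzxy[y]   (q0,y)→(q1,x,left)
state=q1 head=4 tape=zxzx[y]x   (q1,y)→(q4,x,left)
state=q4 head=3 tape=zxz[x]xx   (q4,x)→(q0,x,right)
state=q0 head=4 tape=zxzx[x]x   (q0,x)→(q0,y,left)
state=q0 head=3 tape=zxz[x]yx   (q0,x)→(q0,y,left)
state=q0 head=2 tape=zx[z]yyx   (q0,z)→(q3,z,left)
state=q3 head=1 tape=z[x]zyyx   (q3,x)→(q3,_,right)
state=q3 head=2 tape=z_[z]yyx   (q3,z)→(q2,x,left)
state=q2 head=1 tape=z[_]xyyx   (q2,_)→(q4,y,right)
state=q4 head=2 tape=zy[x]yyx   (q4,x)→(q0,x,right)
state=q0 head=3 tape=zyx[y]yx   (q0,y)→(q1,x,left)
state=q1 head=2 tape=zy[x]xyx   (q1,x)→(q4,x,right)
state=q4 head=3 tape=zyx[x]yx   (q4,x)→(q0,x,right)
state=q0 head=4 tape=zyxx[y]x   (q0,y)→(q1,x,left)
state=q1 head=3 tape=zyx[x]xx   (q1,x)→(q4,x,right)
state=q4 head=4 tape=zyxx[x]x   (q4,x)→(q0,x,right)
state=q0 head=5 tape=zyxxx[x]   (q0,x)→(q0,y,left)
state=q0 head=4 tape=zyxx[x]y   (q0,x)→(q0,y,left)
state=q0 head=3 tape=zyx[x]yy   (q0,x)→(q0,y,left)
state=q0 head=2 tape=zy[x]yyy   (q0,x)→(q0,y,left)
state=q0 head=1 tape=z[y]yyyy   (q0,y)→(q1,x,left)
state=q1 head=0 tape=[z]xyyyy   (q1,z)→(q1,_,right)
state=q1 head=1 tape=_[x]yyyy   (q1,x)→(q4,x,right)
state=q4 head=2 tape=_x[y]yyy   (q4,y)→(q3,x,right)
state=q3 head=3 tape=_xx[y]yy   (q3,y)→(q3,x,left)
state=q3 head=2 tape=_x[x]xyy   (q3,x)→(q3,_,right)
state=q3 head=3 tape=_x_[x]yy   (q3,x)→(q3,_,right)
state=q3 head=4 tape=_x__[y]y   (q3,y)→(q3,x,left)
state=q3 head=3 tape=_x_[_]xy
The non-blank tape span at halt is x__xy.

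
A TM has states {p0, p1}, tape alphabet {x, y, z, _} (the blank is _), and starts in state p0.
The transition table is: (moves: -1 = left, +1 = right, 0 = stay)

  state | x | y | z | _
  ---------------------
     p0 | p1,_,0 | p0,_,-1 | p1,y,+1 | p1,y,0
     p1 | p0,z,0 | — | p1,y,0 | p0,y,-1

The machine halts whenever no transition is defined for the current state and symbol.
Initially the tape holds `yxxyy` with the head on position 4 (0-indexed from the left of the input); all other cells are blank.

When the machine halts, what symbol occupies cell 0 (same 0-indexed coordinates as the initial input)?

_

p0 | _yxxy[y]   read y → write _, move -1, go to p0
p0 | _yxx[y]_   read y → write _, move -1, go to p0
p0 | _yx[x]__   read x → write _, move 0, go to p1
p1 | _yx[_]__   read _ → write y, move -1, go to p0
p0 | _y[x]y__   read x → write _, move 0, go to p1
p1 | _y[_]y__   read _ → write y, move -1, go to p0
p0 | _[y]yy__   read y → write _, move -1, go to p0
p0 | [_]_yy__   read _ → write y, move 0, go to p1
p1 | [y]_yy__
Cell 0 holds _ when M halts.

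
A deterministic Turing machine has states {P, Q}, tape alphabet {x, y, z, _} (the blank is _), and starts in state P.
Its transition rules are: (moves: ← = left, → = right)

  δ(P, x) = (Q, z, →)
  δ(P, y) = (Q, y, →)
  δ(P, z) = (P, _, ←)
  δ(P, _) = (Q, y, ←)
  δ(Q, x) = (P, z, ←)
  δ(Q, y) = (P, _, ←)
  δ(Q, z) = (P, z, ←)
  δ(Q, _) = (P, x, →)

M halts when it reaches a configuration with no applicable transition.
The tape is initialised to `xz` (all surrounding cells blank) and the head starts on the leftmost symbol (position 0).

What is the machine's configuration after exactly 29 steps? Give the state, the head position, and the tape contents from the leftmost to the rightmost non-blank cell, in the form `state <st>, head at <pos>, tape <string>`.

state Q, head at 3, tape xyzxyzy

P | __[x]z___   read x → write z, move →, go to Q
Q | __z[z]___   read z → write z, move ←, go to P
P | __[z]z___   read z → write _, move ←, go to P
P | _[_]_z___   read _ → write y, move ←, go to Q
Q | [_]y_z___   read _ → write x, move →, go to P
P | x[y]_z___   read y → write y, move →, go to Q
Q | xy[_]z___   read _ → write x, move →, go to P
P | xyx[z]___   read z → write _, move ←, go to P
P | xy[x]____   read x → write z, move →, go to Q
Q | xyz[_]___   read _ → write x, move →, go to P
P | xyzx[_]__   read _ → write y, move ←, go to Q
Q | xyz[x]y__   read x → write z, move ←, go to P
P | xy[z]zy__   read z → write _, move ←, go to P
P | x[y]_zy__   read y → write y, move →, go to Q
Q | xy[_]zy__   read _ → write x, move →, go to P
P | xyx[z]y__   read z → write _, move ←, go to P
P | xy[x]_y__   read x → write z, move →, go to Q
Q | xyz[_]y__   read _ → write x, move →, go to P
P | xyzx[y]__   read y → write y, move →, go to Q
Q | xyzxy[_]_   read _ → write x, move →, go to P
P | xyzxyx[_]   read _ → write y, move ←, go to Q
Q | xyzxy[x]y   read x → write z, move ←, go to P
P | xyzx[y]zy   read y → write y, move →, go to Q
Q | xyzxy[z]y   read z → write z, move ←, go to P
P | xyzx[y]zy   read y → write y, move →, go to Q
Q | xyzxy[z]y   read z → write z, move ←, go to P
P | xyzx[y]zy   read y → write y, move →, go to Q
Q | xyzxy[z]y   read z → write z, move ←, go to P
P | xyzx[y]zy   read y → write y, move →, go to Q
Q | xyzxy[z]y
After 29 steps: state Q, head at 3, tape xyzxyzy.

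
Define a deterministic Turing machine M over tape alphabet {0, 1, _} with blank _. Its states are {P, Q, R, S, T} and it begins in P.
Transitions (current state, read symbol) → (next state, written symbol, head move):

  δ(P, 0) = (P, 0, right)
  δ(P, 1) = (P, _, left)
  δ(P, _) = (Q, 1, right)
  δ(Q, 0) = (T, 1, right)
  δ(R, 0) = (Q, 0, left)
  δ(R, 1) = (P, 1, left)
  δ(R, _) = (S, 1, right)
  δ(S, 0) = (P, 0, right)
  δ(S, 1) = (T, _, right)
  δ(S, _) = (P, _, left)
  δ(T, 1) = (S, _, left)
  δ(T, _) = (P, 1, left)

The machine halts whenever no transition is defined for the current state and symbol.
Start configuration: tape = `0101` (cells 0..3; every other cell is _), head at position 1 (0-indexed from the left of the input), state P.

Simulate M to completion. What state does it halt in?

P | 0[1]01   read 1 → write _, move left, go to P
P | [0]_01   read 0 → write 0, move right, go to P
P | 0[_]01   read _ → write 1, move right, go to Q
Q | 01[0]1   read 0 → write 1, move right, go to T
T | 011[1]   read 1 → write _, move left, go to S
S | 01[1]_   read 1 → write _, move right, go to T
T | 01_[_]   read _ → write 1, move left, go to P
P | 01[_]1   read _ → write 1, move right, go to Q
Q | 011[1]
No transition is defined for (Q, 1); M halts in state Q.

Q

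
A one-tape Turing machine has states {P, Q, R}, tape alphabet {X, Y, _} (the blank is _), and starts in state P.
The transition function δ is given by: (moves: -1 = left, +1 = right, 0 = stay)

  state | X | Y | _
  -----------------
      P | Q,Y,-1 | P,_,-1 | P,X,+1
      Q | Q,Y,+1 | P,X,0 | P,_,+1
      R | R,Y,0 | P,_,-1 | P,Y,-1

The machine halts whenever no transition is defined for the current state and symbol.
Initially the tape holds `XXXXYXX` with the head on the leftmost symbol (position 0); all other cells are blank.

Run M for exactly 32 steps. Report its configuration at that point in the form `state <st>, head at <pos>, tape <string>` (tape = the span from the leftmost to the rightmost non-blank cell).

state P, head at -2, tape XX__YXXYXX

P | ___[X]XXXYXX   read X → write Y, move -1, go to Q
Q | __[_]YXXXYXX   read _ → write _, move +1, go to P
P | ___[Y]XXXYXX   read Y → write _, move -1, go to P
P | __[_]_XXXYXX   read _ → write X, move +1, go to P
P | __X[_]XXXYXX   read _ → write X, move +1, go to P
P | __XX[X]XXYXX   read X → write Y, move -1, go to Q
Q | __X[X]YXXYXX   read X → write Y, move +1, go to Q
Q | __XY[Y]XXYXX   read Y → write X, move 0, go to P
P | __XY[X]XXYXX   read X → write Y, move -1, go to Q
Q | __X[Y]YXXYXX   read Y → write X, move 0, go to P
P | __X[X]YXXYXX   read X → write Y, move -1, go to Q
Q | __[X]YYXXYXX   read X → write Y, move +1, go to Q
Q | __Y[Y]YXXYXX   read Y → write X, move 0, go to P
P | __Y[X]YXXYXX   read X → write Y, move -1, go to Q
Q | __[Y]YYXXYXX   read Y → write X, move 0, go to P
P | __[X]YYXXYXX   read X → write Y, move -1, go to Q
Q | _[_]YYYXXYXX   read _ → write _, move +1, go to P
P | __[Y]YYXXYXX   read Y → write _, move -1, go to P
P | _[_]_YYXXYXX   read _ → write X, move +1, go to P
P | _X[_]YYXXYXX   read _ → write X, move +1, go to P
P | _XX[Y]YXXYXX   read Y → write _, move -1, go to P
P | _X[X]_YXXYXX   read X → write Y, move -1, go to Q
Q | _[X]Y_YXXYXX   read X → write Y, move +1, go to Q
Q | _Y[Y]_YXXYXX   read Y → write X, move 0, go to P
P | _Y[X]_YXXYXX   read X → write Y, move -1, go to Q
Q | _[Y]Y_YXXYXX   read Y → write X, move 0, go to P
P | _[X]Y_YXXYXX   read X → write Y, move -1, go to Q
Q | [_]YY_YXXYXX   read _ → write _, move +1, go to P
P | _[Y]Y_YXXYXX   read Y → write _, move -1, go to P
P | [_]_Y_YXXYXX   read _ → write X, move +1, go to P
P | X[_]Y_YXXYXX   read _ → write X, move +1, go to P
P | XX[Y]_YXXYXX   read Y → write _, move -1, go to P
P | X[X]__YXXYXX
After 32 steps: state P, head at -2, tape XX__YXXYXX.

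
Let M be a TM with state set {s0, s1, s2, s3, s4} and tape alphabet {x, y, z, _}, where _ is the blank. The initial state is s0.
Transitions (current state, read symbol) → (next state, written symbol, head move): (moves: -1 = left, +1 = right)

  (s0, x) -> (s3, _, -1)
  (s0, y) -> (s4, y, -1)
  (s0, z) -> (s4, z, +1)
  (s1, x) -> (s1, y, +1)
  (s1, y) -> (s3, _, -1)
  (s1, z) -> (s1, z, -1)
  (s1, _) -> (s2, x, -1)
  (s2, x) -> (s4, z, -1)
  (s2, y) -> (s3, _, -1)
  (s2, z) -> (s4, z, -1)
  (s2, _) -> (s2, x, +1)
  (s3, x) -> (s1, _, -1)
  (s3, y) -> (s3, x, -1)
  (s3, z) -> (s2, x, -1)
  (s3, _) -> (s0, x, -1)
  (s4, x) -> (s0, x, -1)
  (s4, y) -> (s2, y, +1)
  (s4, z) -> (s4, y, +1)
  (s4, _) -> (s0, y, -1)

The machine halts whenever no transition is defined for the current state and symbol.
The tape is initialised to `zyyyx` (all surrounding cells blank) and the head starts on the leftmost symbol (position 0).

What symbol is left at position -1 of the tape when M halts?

state=s0 head=0 tape=__[z]yyyx   (s0,z)→(s4,z,+1)
state=s4 head=1 tape=__z[y]yyx   (s4,y)→(s2,y,+1)
state=s2 head=2 tape=__zy[y]yx   (s2,y)→(s3,_,-1)
state=s3 head=1 tape=__z[y]_yx   (s3,y)→(s3,x,-1)
state=s3 head=0 tape=__[z]x_yx   (s3,z)→(s2,x,-1)
state=s2 head=-1 tape=_[_]xx_yx   (s2,_)→(s2,x,+1)
state=s2 head=0 tape=_x[x]x_yx   (s2,x)→(s4,z,-1)
state=s4 head=-1 tape=_[x]zx_yx   (s4,x)→(s0,x,-1)
state=s0 head=-2 tape=[_]xzx_yx
Cell -1 holds x when M halts.

x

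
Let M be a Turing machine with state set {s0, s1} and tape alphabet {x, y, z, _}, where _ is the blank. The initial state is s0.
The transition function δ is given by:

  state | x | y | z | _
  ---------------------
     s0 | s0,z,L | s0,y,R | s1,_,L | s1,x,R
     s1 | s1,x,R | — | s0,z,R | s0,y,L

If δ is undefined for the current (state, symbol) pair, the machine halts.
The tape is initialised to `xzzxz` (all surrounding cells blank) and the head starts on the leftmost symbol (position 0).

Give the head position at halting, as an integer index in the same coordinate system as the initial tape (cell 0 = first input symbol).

0

state=s0 head=0 tape=__[x]zzxz   (s0,x)→(s0,z,L)
state=s0 head=-1 tape=_[_]zzzxz   (s0,_)→(s1,x,R)
state=s1 head=0 tape=_x[z]zzxz   (s1,z)→(s0,z,R)
state=s0 head=1 tape=_xz[z]zxz   (s0,z)→(s1,_,L)
state=s1 head=0 tape=_x[z]_zxz   (s1,z)→(s0,z,R)
state=s0 head=1 tape=_xz[_]zxz   (s0,_)→(s1,x,R)
state=s1 head=2 tape=_xzx[z]xz   (s1,z)→(s0,z,R)
state=s0 head=3 tape=_xzxz[x]z   (s0,x)→(s0,z,L)
state=s0 head=2 tape=_xzx[z]zz   (s0,z)→(s1,_,L)
state=s1 head=1 tape=_xz[x]_zz   (s1,x)→(s1,x,R)
state=s1 head=2 tape=_xzx[_]zz   (s1,_)→(s0,y,L)
state=s0 head=1 tape=_xz[x]yzz   (s0,x)→(s0,z,L)
state=s0 head=0 tape=_x[z]zyzz   (s0,z)→(s1,_,L)
state=s1 head=-1 tape=_[x]_zyzz   (s1,x)→(s1,x,R)
state=s1 head=0 tape=_x[_]zyzz   (s1,_)→(s0,y,L)
state=s0 head=-1 tape=_[x]yzyzz   (s0,x)→(s0,z,L)
state=s0 head=-2 tape=[_]zyzyzz   (s0,_)→(s1,x,R)
state=s1 head=-1 tape=x[z]yzyzz   (s1,z)→(s0,z,R)
state=s0 head=0 tape=xz[y]zyzz   (s0,y)→(s0,y,R)
state=s0 head=1 tape=xzy[z]yzz   (s0,z)→(s1,_,L)
state=s1 head=0 tape=xz[y]_yzz
At halt the head is at cell 0.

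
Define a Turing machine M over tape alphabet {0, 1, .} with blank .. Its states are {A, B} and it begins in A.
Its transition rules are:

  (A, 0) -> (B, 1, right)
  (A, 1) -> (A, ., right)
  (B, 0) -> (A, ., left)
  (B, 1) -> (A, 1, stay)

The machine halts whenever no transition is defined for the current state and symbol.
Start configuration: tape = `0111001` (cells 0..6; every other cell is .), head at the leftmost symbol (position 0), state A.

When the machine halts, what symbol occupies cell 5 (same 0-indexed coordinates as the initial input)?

.

state=A head=0 tape=[0]111001   (A,0)→(B,1,right)
state=B head=1 tape=1[1]11001   (B,1)→(A,1,stay)
state=A head=1 tape=1[1]11001   (A,1)→(A,.,right)
state=A head=2 tape=1.[1]1001   (A,1)→(A,.,right)
state=A head=3 tape=1..[1]001   (A,1)→(A,.,right)
state=A head=4 tape=1...[0]01   (A,0)→(B,1,right)
state=B head=5 tape=1...1[0]1   (B,0)→(A,.,left)
state=A head=4 tape=1...[1].1   (A,1)→(A,.,right)
state=A head=5 tape=1....[.]1
Cell 5 holds . when M halts.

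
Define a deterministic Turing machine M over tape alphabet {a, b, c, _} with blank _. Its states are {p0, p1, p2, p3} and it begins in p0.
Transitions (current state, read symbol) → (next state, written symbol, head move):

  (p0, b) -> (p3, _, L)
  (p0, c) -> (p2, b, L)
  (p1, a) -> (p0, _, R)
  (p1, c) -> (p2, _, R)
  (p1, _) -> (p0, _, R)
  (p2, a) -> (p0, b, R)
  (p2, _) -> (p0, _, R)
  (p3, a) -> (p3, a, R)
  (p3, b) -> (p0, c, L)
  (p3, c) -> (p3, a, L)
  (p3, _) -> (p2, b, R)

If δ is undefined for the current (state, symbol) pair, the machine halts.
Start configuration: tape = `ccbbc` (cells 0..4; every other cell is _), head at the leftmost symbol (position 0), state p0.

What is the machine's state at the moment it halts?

p0

state=p0 head=0 tape=_[c]cbbc_   (p0,c)→(p2,b,L)
state=p2 head=-1 tape=[_]bcbbc_   (p2,_)→(p0,_,R)
state=p0 head=0 tape=_[b]cbbc_   (p0,b)→(p3,_,L)
state=p3 head=-1 tape=[_]_cbbc_   (p3,_)→(p2,b,R)
state=p2 head=0 tape=b[_]cbbc_   (p2,_)→(p0,_,R)
state=p0 head=1 tape=b_[c]bbc_   (p0,c)→(p2,b,L)
state=p2 head=0 tape=b[_]bbbc_   (p2,_)→(p0,_,R)
state=p0 head=1 tape=b_[b]bbc_   (p0,b)→(p3,_,L)
state=p3 head=0 tape=b[_]_bbc_   (p3,_)→(p2,b,R)
state=p2 head=1 tape=bb[_]bbc_   (p2,_)→(p0,_,R)
state=p0 head=2 tape=bb_[b]bc_   (p0,b)→(p3,_,L)
state=p3 head=1 tape=bb[_]_bc_   (p3,_)→(p2,b,R)
state=p2 head=2 tape=bbb[_]bc_   (p2,_)→(p0,_,R)
state=p0 head=3 tape=bbb_[b]c_   (p0,b)→(p3,_,L)
state=p3 head=2 tape=bbb[_]_c_   (p3,_)→(p2,b,R)
state=p2 head=3 tape=bbbb[_]c_   (p2,_)→(p0,_,R)
state=p0 head=4 tape=bbbb_[c]_   (p0,c)→(p2,b,L)
state=p2 head=3 tape=bbbb[_]b_   (p2,_)→(p0,_,R)
state=p0 head=4 tape=bbbb_[b]_   (p0,b)→(p3,_,L)
state=p3 head=3 tape=bbbb[_]__   (p3,_)→(p2,b,R)
state=p2 head=4 tape=bbbbb[_]_   (p2,_)→(p0,_,R)
state=p0 head=5 tape=bbbbb_[_]
No transition is defined for (p0, _); M halts in state p0.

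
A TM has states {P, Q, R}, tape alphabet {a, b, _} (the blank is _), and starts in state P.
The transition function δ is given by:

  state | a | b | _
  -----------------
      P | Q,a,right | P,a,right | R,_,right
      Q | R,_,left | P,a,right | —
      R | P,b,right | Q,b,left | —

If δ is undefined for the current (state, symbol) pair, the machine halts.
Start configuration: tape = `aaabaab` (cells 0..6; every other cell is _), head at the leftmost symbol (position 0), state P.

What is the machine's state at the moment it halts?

Q

state=P head=0 tape=[a]aabaab   (P,a)→(Q,a,right)
state=Q head=1 tape=a[a]abaab   (Q,a)→(R,_,left)
state=R head=0 tape=[a]_abaab   (R,a)→(P,b,right)
state=P head=1 tape=b[_]abaab   (P,_)→(R,_,right)
state=R head=2 tape=b_[a]baab   (R,a)→(P,b,right)
state=P head=3 tape=b_b[b]aab   (P,b)→(P,a,right)
state=P head=4 tape=b_ba[a]ab   (P,a)→(Q,a,right)
state=Q head=5 tape=b_baa[a]b   (Q,a)→(R,_,left)
state=R head=4 tape=b_ba[a]_b   (R,a)→(P,b,right)
state=P head=5 tape=b_bab[_]b   (P,_)→(R,_,right)
state=R head=6 tape=b_bab_[b]   (R,b)→(Q,b,left)
state=Q head=5 tape=b_bab[_]b
No transition is defined for (Q, _); M halts in state Q.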